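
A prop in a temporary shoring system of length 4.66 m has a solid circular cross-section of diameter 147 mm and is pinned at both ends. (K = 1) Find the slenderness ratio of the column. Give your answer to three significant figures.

For a solid circle r = d/4 = 147/4 = 36.75 mm
L_e = K·L = 1 × 4.66 m = 4.660 m = 4660.0 mm
λ = L_e / r_min = 4660.0 / 36.75 = 127

λ ≈ 127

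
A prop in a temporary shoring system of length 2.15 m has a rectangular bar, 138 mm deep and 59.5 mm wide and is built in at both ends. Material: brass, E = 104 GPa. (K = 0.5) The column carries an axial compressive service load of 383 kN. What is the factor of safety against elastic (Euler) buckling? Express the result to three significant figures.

Buckling occurs about the weak axis: I_min = h·b³/12 with b = 59.5 mm (the shorter side).
I_min = 138×59.5³/12 = 2.422×10^6 mm⁴
I = 2.422×10^6 mm⁴ = 2.422×10^-6 m⁴
Effective length L_e = K·L = 0.5 × 2.15 = 1.075 m
P_cr = π²EI / L_e² = π² × 104×10⁹ × 2.422×10^-6 / 1.075² = 2.152×10^6 N
Factor of safety n = P_cr / P = 2151.6 / 383 = 5.62

n ≈ 5.62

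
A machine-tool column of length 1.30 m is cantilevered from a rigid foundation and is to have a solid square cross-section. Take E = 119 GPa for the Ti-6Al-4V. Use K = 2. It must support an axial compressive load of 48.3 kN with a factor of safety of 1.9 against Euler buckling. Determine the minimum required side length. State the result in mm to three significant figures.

a ≈ 50.2 mm

Required P_cr = n·P = 1.9 × 48.3 = 91.77 kN
L_e = K·L = 2 × 1.30 = 2.600 m
Required I = P_cr·L_e²/(π²E) = 9.177×10^4 × 2.600² / (π² × 1.19×10^11) = 5.282×10^-7 m⁴
I_req = 5.282×10^5 mm⁴
Solid square: I = a⁴/12  ⇒  a = (12I)^(1/4) = (12×5.282×10^5)^(1/4) = 50.2 mm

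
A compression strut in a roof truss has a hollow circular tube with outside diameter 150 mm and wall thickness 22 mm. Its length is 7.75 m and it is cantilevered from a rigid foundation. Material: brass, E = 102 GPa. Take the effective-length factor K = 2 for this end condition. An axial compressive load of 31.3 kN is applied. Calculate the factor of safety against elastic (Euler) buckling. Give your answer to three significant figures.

Inner diameter d_i = 150 − 2×22 = 106.0 mm
I = π(d_o⁴ − d_i⁴)/64 = π(150⁴ − 106.0⁴)/64 = 1.865×10^7 mm⁴
I = 1.865×10^7 mm⁴ = 1.865×10^-5 m⁴
Effective length L_e = K·L = 2 × 7.75 = 15.50 m
P_cr = π²EI / L_e² = π² × 102×10⁹ × 1.865×10^-5 / 15.50² = 7.816×10^4 N
Factor of safety n = P_cr / P = 78.161 / 31.3 = 2.50

n ≈ 2.50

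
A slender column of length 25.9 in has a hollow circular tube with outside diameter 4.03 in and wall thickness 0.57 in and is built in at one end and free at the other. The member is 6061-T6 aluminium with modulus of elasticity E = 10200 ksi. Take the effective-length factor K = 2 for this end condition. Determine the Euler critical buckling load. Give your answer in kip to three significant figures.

Inner diameter d_i = 4.03 − 2×0.57 = 2.890 in
I = π(d_o⁴ − d_i⁴)/64 = π(4.03⁴ − 2.890⁴)/64 = 9.523 in⁴
Effective length L_e = K·L = 2 × 25.9 = 51.80 in
P_cr = π²EI / L_e² = π² × 10200×10³ × 9.523 / 51.80² = 3.573×10^5 lb

P_cr ≈ 357 kip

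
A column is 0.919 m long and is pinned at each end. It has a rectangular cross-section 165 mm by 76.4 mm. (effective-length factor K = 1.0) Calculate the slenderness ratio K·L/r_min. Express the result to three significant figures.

λ ≈ 41.7

For a rectangle r_min = b/√12 = 76.4/√12 = 22.05 mm
L_e = K·L = 1 × 0.919 m = 0.9190 m = 919.00 mm
λ = L_e / r_min = 919.00 / 22.05 = 41.7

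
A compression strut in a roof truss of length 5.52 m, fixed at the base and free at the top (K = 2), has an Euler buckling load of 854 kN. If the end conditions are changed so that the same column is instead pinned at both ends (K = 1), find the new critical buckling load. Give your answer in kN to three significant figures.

P_cr ≈ 3420 kN

P_cr ∝ 1/K², so P_cr,new = P_cr,old × (K_old/K_new)² = 854 × (2/1)²
= 854 × 4.000 = 3420 kN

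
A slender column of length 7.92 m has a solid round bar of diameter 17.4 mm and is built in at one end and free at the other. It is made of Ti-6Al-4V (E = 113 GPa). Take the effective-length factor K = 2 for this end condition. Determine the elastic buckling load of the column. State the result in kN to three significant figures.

I = πd⁴/64 = π×17.4⁴/64 = 4.500×10^3 mm⁴
I = 4.500×10^3 mm⁴ = 4.500×10^-9 m⁴
Effective length L_e = K·L = 2 × 7.92 = 15.84 m
P_cr = π²EI / L_e² = π² × 113×10⁹ × 4.500×10^-9 / 15.84² = 20.00 N

P_cr ≈ 0.0200 kN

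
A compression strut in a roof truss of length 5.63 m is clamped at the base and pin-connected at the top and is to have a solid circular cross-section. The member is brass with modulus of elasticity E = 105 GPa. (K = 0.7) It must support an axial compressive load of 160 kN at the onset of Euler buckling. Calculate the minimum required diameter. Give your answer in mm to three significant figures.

L_e = K·L = 0.7 × 5.63 = 3.941 m
Required I = P_cr·L_e²/(π²E) = 1.600×10^5 × 3.941² / (π² × 1.05×10^11) = 2.398×10^-6 m⁴
I_req = 2.398×10^6 mm⁴
Solid circle: I = πd⁴/64  ⇒  d = (64I/π)^(1/4) = (64×2.398×10^6/π)^(1/4) = 83.6 mm

d ≈ 83.6 mm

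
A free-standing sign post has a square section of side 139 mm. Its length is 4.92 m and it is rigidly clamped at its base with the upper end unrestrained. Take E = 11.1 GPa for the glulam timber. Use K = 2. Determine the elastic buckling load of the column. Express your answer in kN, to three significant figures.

P_cr ≈ 35.2 kN

I = a⁴/12 = 139⁴/12 = 3.111×10^7 mm⁴
I = 3.111×10^7 mm⁴ = 3.111×10^-5 m⁴
Effective length L_e = K·L = 2 × 4.92 = 9.840 m
P_cr = π²EI / L_e² = π² × 11.1×10⁹ × 3.111×10^-5 / 9.840² = 3.520×10^4 N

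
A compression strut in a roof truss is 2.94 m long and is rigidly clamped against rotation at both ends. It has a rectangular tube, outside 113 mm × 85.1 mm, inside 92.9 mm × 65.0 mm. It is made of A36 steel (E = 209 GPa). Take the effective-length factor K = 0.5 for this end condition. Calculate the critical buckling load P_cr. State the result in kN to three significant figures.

Weak-axis I_min = (h_o·b_o³ − h_i·b_i³)/12 with b_o = 85.1, b_i = 65.00 mm (shorter outer/inner sides).
I_min = (113×85.1³ − 92.90×65.00³)/12 = 3.677×10^6 mm⁴
I = 3.677×10^6 mm⁴ = 3.677×10^-6 m⁴
Effective length L_e = K·L = 0.5 × 2.94 = 1.470 m
P_cr = π²EI / L_e² = π² × 209×10⁹ × 3.677×10^-6 / 1.470² = 3.510×10^6 N

P_cr ≈ 3510 kN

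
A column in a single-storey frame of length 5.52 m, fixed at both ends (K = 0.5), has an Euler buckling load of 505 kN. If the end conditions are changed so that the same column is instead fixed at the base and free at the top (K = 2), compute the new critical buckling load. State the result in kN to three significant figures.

P_cr ∝ 1/K², so P_cr,new = P_cr,old × (K_old/K_new)² = 505 × (0.5/2)²
= 505 × 0.06250 = 31.6 kN

P_cr ≈ 31.6 kN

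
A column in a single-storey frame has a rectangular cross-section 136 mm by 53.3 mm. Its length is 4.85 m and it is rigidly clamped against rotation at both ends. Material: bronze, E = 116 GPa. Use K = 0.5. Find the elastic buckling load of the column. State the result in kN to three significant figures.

Buckling occurs about the weak axis: I_min = h·b³/12 with b = 53.3 mm (the shorter side).
I_min = 136×53.3³/12 = 1.716×10^6 mm⁴
I = 1.716×10^6 mm⁴ = 1.716×10^-6 m⁴
Effective length L_e = K·L = 0.5 × 4.85 = 2.425 m
P_cr = π²EI / L_e² = π² × 116×10⁹ × 1.716×10^-6 / 2.425² = 3.341×10^5 N

P_cr ≈ 334 kN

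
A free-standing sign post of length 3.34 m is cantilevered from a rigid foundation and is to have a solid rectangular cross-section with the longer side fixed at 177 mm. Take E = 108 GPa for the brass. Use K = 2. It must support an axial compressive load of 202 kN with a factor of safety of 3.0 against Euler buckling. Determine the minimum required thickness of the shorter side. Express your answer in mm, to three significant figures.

b ≈ 120 mm

Required P_cr = n·P = 3.0 × 202 = 606.0 kN
L_e = K·L = 2 × 3.34 = 6.680 m
Required I = P_cr·L_e²/(π²E) = 6.060×10^5 × 6.680² / (π² × 1.08×10^11) = 2.537×10^-5 m⁴
I_req = 2.537×10^7 mm⁴
Rectangle, weak axis: I_min = h·b³/12 with h = 177 mm fixed  ⇒  b = (12I/h)^(1/3) = 120 mm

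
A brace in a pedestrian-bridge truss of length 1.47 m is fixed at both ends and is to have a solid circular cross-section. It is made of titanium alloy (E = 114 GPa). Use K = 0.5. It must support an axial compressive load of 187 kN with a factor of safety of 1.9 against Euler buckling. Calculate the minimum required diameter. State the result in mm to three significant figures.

Required P_cr = n·P = 1.9 × 187 = 355.3 kN
L_e = K·L = 0.5 × 1.47 = 0.7350 m
Required I = P_cr·L_e²/(π²E) = 3.553×10^5 × 0.7350² / (π² × 1.14×10^11) = 1.706×10^-7 m⁴
I_req = 1.706×10^5 mm⁴
Solid circle: I = πd⁴/64  ⇒  d = (64I/π)^(1/4) = (64×1.706×10^5/π)^(1/4) = 43.2 mm

d ≈ 43.2 mm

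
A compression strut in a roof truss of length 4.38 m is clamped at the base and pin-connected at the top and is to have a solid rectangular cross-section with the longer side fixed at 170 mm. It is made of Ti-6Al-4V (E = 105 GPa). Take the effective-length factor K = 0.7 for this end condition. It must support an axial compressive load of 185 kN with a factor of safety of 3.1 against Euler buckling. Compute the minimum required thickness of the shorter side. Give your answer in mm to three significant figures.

Required P_cr = n·P = 3.1 × 185 = 573.5 kN
L_e = K·L = 0.7 × 4.38 = 3.066 m
Required I = P_cr·L_e²/(π²E) = 5.735×10^5 × 3.066² / (π² × 1.05×10^11) = 5.202×10^-6 m⁴
I_req = 5.202×10^6 mm⁴
Rectangle, weak axis: I_min = h·b³/12 with h = 170 mm fixed  ⇒  b = (12I/h)^(1/3) = 71.6 mm

b ≈ 71.6 mm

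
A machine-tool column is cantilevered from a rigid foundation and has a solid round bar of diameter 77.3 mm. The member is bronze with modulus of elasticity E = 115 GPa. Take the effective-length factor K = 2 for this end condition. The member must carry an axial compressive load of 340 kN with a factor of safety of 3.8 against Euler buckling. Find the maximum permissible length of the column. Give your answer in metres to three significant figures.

L_max ≈ 0.620 m

I = πd⁴/64 = π×77.3⁴/64 = 1.753×10^6 mm⁴
I = 1.753×10^-6 m⁴
Required critical load P_cr = n·P = 3.8 × 340 = 1292 kN = 1.292×10^6 N
From P_cr = π²EI/(K·L)²:  L = (1/K)·√(π²EI/P_cr) = (1/2)·√(π²×1.15×10^11×1.753×10^-6/1.292×10^6)
L = 0.620 m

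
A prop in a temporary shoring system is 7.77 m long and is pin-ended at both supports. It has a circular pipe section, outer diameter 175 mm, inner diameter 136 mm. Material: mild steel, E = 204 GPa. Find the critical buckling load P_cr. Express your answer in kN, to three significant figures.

P_cr ≈ 975 kN

d_o = 175 mm, d_i = 136 mm
I = π(d_o⁴ − d_i⁴)/64 = π(175⁴ − 136.0⁴)/64 = 2.925×10^7 mm⁴
I = 2.925×10^7 mm⁴ = 2.925×10^-5 m⁴
Effective length L_e = K·L = 1 × 7.77 = 7.770 m
P_cr = π²EI / L_e² = π² × 204×10⁹ × 2.925×10^-5 / 7.770² = 9.753×10^5 N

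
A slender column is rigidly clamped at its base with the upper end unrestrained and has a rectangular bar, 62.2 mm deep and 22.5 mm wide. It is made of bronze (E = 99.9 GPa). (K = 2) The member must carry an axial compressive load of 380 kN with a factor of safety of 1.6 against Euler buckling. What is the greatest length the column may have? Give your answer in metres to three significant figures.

Buckling occurs about the weak axis: I_min = h·b³/12 with b = 22.5 mm (the shorter side).
I_min = 62.2×22.5³/12 = 5.904×10^4 mm⁴
I = 5.904×10^-8 m⁴
Required critical load P_cr = n·P = 1.6 × 380 = 608.0 kN = 6.080×10^5 N
From P_cr = π²EI/(K·L)²:  L = (1/K)·√(π²EI/P_cr) = (1/2)·√(π²×9.99×10^10×5.904×10^-8/6.080×10^5)
L = 0.155 m

L_max ≈ 0.155 m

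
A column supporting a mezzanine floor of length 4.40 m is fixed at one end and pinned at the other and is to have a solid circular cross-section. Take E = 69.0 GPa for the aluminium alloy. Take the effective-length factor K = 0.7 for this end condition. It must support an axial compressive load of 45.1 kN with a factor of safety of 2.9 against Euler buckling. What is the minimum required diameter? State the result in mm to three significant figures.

d ≈ 78.1 mm

Required P_cr = n·P = 2.9 × 45.1 = 130.8 kN
L_e = K·L = 0.7 × 4.40 = 3.080 m
Required I = P_cr·L_e²/(π²E) = 1.308×10^5 × 3.080² / (π² × 6.90×10^10) = 1.822×10^-6 m⁴
I_req = 1.822×10^6 mm⁴
Solid circle: I = πd⁴/64  ⇒  d = (64I/π)^(1/4) = (64×1.822×10^6/π)^(1/4) = 78.1 mm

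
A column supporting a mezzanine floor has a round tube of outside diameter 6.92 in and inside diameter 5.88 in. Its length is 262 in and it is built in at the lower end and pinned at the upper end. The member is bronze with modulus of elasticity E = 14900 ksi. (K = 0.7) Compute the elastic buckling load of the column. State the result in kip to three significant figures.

d_o = 6.92 in, d_i = 5.88 in
I = π(d_o⁴ − d_i⁴)/64 = π(6.92⁴ − 5.880⁴)/64 = 53.88 in⁴
Effective length L_e = K·L = 0.7 × 262 = 183.4 in
P_cr = π²EI / L_e² = π² × 14900×10³ × 53.88 / 183.4² = 2.356×10^5 lb

P_cr ≈ 236 kip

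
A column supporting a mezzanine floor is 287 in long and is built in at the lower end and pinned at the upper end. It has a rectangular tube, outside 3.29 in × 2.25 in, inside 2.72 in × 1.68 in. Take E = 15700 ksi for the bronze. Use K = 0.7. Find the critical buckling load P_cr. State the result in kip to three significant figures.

Weak-axis I_min = (h_o·b_o³ − h_i·b_i³)/12 with b_o = 2.25, b_i = 1.680 in (shorter outer/inner sides).
I_min = (3.29×2.25³ − 2.720×1.680³)/12 = 2.048 in⁴
Effective length L_e = K·L = 0.7 × 287 = 200.9 in
P_cr = π²EI / L_e² = π² × 15700×10³ × 2.048 / 200.9² = 7.863×10^3 lb

P_cr ≈ 7.86 kip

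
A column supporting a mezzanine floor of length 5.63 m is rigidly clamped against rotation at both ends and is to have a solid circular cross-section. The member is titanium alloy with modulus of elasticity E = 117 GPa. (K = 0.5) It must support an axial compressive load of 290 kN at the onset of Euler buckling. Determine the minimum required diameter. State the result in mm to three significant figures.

d ≈ 79.8 mm

L_e = K·L = 0.5 × 5.63 = 2.815 m
Required I = P_cr·L_e²/(π²E) = 2.900×10^5 × 2.815² / (π² × 1.17×10^11) = 1.990×10^-6 m⁴
I_req = 1.990×10^6 mm⁴
Solid circle: I = πd⁴/64  ⇒  d = (64I/π)^(1/4) = (64×1.990×10^6/π)^(1/4) = 79.8 mm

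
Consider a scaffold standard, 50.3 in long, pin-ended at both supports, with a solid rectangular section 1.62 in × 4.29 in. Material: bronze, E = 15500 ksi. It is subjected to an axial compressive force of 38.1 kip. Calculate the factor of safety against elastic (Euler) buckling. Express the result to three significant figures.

n ≈ 2.41

Buckling occurs about the weak axis: I_min = h·b³/12 with b = 1.62 in (the shorter side).
I_min = 4.29×1.62³/12 = 1.520 in⁴
Effective length L_e = K·L = 1 × 50.3 = 50.30 in
P_cr = π²EI / L_e² = π² × 15500×10³ × 1.520 / 50.30² = 9.190×10^4 lb
Factor of safety n = P_cr / P = 91.900 / 38.1 = 2.41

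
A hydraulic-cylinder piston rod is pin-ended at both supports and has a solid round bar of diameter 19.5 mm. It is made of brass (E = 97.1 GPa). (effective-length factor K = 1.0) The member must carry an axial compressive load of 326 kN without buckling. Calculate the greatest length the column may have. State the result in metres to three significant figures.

I = πd⁴/64 = π×19.5⁴/64 = 7.098×10^3 mm⁴
I = 7.098×10^-9 m⁴
At the buckling limit P_cr = P = 3.260×10^5 N
From P_cr = π²EI/(K·L)²:  L = (1/K)·√(π²EI/P_cr) = (1/1)·√(π²×9.71×10^10×7.098×10^-9/3.260×10^5)
L = 0.144 m

L_max ≈ 0.144 m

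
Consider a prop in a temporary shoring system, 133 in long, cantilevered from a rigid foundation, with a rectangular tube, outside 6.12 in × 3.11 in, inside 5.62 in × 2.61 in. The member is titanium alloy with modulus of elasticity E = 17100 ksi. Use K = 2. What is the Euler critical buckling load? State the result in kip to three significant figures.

P_cr ≈ 16.7 kip

Weak-axis I_min = (h_o·b_o³ − h_i·b_i³)/12 with b_o = 3.11, b_i = 2.610 in (shorter outer/inner sides).
I_min = (6.12×3.11³ − 5.620×2.610³)/12 = 7.014 in⁴
Effective length L_e = K·L = 2 × 133 = 266.0 in
P_cr = π²EI / L_e² = π² × 17100×10³ × 7.014 / 266.0² = 1.673×10^4 lb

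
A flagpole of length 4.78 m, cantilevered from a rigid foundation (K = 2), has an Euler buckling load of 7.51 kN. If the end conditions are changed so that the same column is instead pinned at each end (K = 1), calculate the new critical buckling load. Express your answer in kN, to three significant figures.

P_cr ≈ 30.0 kN

P_cr ∝ 1/K², so P_cr,new = P_cr,old × (K_old/K_new)² = 7.51 × (2/1)²
= 7.51 × 4.000 = 30.0 kN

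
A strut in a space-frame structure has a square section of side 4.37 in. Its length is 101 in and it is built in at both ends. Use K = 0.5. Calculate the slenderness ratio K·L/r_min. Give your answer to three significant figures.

I = a⁴/12 = 4.37⁴/12 = 30.39 in⁴
A = 19.10 in²;  r_min = √(I/A) = √(30.39/19.10) = 1.262 in
L_e = K·L = 0.5 × 101 = 50.50 in
λ = L_e / r_min = 50.500 / 1.262 = 40.0

λ ≈ 40.0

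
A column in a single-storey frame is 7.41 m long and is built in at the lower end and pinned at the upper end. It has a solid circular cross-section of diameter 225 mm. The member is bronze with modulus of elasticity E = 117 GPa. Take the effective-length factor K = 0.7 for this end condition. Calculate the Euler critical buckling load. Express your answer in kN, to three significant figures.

I = πd⁴/64 = π×225⁴/64 = 1.258×10^8 mm⁴
I = 1.258×10^8 mm⁴ = 1.258×10^-4 m⁴
Effective length L_e = K·L = 0.7 × 7.41 = 5.187 m
P_cr = π²EI / L_e² = π² × 117×10⁹ × 1.258×10^-4 / 5.187² = 5.399×10^6 N

P_cr ≈ 5400 kN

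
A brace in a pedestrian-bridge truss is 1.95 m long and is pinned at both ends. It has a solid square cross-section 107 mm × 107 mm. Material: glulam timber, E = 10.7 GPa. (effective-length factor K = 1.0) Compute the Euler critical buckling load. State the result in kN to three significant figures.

P_cr ≈ 303 kN

I = a⁴/12 = 107⁴/12 = 1.092×10^7 mm⁴
I = 1.092×10^7 mm⁴ = 1.092×10^-5 m⁴
Effective length L_e = K·L = 1 × 1.95 = 1.950 m
P_cr = π²EI / L_e² = π² × 10.7×10⁹ × 1.092×10^-5 / 1.950² = 3.034×10^5 N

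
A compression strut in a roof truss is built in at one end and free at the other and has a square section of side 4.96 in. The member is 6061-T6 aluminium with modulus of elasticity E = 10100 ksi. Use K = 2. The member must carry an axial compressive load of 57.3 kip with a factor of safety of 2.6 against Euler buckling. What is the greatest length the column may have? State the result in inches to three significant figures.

I = a⁴/12 = 4.96⁴/12 = 50.44 in⁴
Required critical load P_cr = n·P = 2.6 × 57.3 = 149.0 kip = 1.490×10^5 lb
From P_cr = π²EI/(K·L)²:  L = (1/K)·√(π²EI/P_cr) = (1/2)·√(π²×1.01×10^7×50.44/1.490×10^5)
L = 91.9 in

L_max ≈ 91.9 in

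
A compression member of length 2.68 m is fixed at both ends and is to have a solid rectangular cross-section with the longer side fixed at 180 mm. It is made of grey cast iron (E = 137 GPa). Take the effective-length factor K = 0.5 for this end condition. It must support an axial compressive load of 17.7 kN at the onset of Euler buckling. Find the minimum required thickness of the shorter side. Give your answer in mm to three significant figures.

b ≈ 11.6 mm

L_e = K·L = 0.5 × 2.68 = 1.340 m
Required I = P_cr·L_e²/(π²E) = 1.770×10^4 × 1.340² / (π² × 1.37×10^11) = 2.351×10^-8 m⁴
I_req = 2.351×10^4 mm⁴
Rectangle, weak axis: I_min = h·b³/12 with h = 180 mm fixed  ⇒  b = (12I/h)^(1/3) = 11.6 mm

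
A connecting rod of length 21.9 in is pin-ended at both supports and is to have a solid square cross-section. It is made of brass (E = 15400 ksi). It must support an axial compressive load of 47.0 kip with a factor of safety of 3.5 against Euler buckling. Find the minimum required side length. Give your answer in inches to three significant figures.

a ≈ 1.58 in

Required P_cr = n·P = 3.5 × 47.0 = 164.5 kip
L_e = K·L = 1 × 21.9 = 21.90 in
Required I = P_cr·L_e²/(π²E) = 1.645×10^5 × 21.90² / (π² × 1.54×10^7) = 0.5191 in⁴
Solid square: I = a⁴/12  ⇒  a = (12I)^(1/4) = (12×0.5191)^(1/4) = 1.58 in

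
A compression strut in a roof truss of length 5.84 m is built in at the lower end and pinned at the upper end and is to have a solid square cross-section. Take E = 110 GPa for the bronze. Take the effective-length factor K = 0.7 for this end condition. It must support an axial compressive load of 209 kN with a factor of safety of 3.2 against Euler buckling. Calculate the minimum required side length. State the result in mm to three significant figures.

a ≈ 105 mm

Required P_cr = n·P = 3.2 × 209 = 668.8 kN
L_e = K·L = 0.7 × 5.84 = 4.088 m
Required I = P_cr·L_e²/(π²E) = 6.688×10^5 × 4.088² / (π² × 1.10×10^11) = 1.029×10^-5 m⁴
I_req = 1.029×10^7 mm⁴
Solid square: I = a⁴/12  ⇒  a = (12I)^(1/4) = (12×1.029×10^7)^(1/4) = 105 mm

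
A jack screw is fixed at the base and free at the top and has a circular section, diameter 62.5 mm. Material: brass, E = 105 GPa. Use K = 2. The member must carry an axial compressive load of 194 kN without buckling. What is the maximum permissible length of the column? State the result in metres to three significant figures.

I = πd⁴/64 = π×62.5⁴/64 = 7.490×10^5 mm⁴
I = 7.490×10^-7 m⁴
At the buckling limit P_cr = P = 1.940×10^5 N
From P_cr = π²EI/(K·L)²:  L = (1/K)·√(π²EI/P_cr) = (1/2)·√(π²×1.05×10^11×7.490×10^-7/1.940×10^5)
L = 1.00 m

L_max ≈ 1.00 m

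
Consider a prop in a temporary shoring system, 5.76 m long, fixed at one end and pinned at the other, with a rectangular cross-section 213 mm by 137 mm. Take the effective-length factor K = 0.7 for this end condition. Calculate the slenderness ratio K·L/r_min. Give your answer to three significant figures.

Buckling occurs about the weak axis: I_min = h·b³/12 with b = 137 mm (the shorter side).
I_min = 213×137³/12 = 4.564×10^7 mm⁴
A = 2.918×10^4 mm²;  r_min = √(I/A) = √(4.564×10^7/2.918×10^4) = 39.55 mm
L_e = K·L = 0.7 × 5.76 m = 4.032 m = 4032.0 mm
λ = L_e / r_min = 4032.0 / 39.55 = 102

λ ≈ 102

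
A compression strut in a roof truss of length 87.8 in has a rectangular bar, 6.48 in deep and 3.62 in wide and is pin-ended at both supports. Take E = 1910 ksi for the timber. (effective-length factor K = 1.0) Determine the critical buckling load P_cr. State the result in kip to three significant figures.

P_cr ≈ 62.6 kip

Buckling occurs about the weak axis: I_min = h·b³/12 with b = 3.62 in (the shorter side).
I_min = 6.48×3.62³/12 = 25.62 in⁴
Effective length L_e = K·L = 1 × 87.8 = 87.80 in
P_cr = π²EI / L_e² = π² × 1910×10³ × 25.62 / 87.80² = 6.264×10^4 lb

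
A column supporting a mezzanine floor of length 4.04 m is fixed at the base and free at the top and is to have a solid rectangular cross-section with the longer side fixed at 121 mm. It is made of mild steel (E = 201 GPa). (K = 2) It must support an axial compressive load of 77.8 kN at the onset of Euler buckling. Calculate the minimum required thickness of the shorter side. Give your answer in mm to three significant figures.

L_e = K·L = 2 × 4.04 = 8.080 m
Required I = P_cr·L_e²/(π²E) = 7.780×10^4 × 8.080² / (π² × 2.01×10^11) = 2.560×10^-6 m⁴
I_req = 2.560×10^6 mm⁴
Rectangle, weak axis: I_min = h·b³/12 with h = 121 mm fixed  ⇒  b = (12I/h)^(1/3) = 63.3 mm

b ≈ 63.3 mm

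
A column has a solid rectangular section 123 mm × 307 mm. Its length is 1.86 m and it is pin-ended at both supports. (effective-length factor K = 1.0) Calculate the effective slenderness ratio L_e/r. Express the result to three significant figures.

For a rectangle r_min = b/√12 = 123/√12 = 35.51 mm
L_e = K·L = 1 × 1.86 m = 1.860 m = 1860.0 mm
λ = L_e / r_min = 1860.0 / 35.51 = 52.4

λ ≈ 52.4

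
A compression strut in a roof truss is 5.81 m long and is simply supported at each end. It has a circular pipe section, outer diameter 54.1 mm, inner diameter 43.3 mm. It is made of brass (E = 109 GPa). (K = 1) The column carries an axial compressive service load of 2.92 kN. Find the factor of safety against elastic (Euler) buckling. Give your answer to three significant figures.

n ≈ 2.71

d_o = 54.1 mm, d_i = 43.3 mm
I = π(d_o⁴ − d_i⁴)/64 = π(54.1⁴ − 43.30⁴)/64 = 2.479×10^5 mm⁴
I = 2.479×10^5 mm⁴ = 2.479×10^-7 m⁴
Effective length L_e = K·L = 1 × 5.81 = 5.810 m
P_cr = π²EI / L_e² = π² × 109×10⁹ × 2.479×10^-7 / 5.810² = 7.902×10^3 N
Factor of safety n = P_cr / P = 7.9017 / 2.92 = 2.71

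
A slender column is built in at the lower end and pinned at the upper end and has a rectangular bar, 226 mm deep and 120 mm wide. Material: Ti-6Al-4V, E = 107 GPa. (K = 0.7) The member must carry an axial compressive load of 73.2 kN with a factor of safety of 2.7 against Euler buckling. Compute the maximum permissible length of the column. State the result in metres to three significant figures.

Buckling occurs about the weak axis: I_min = h·b³/12 with b = 120 mm (the shorter side).
I_min = 226×120³/12 = 3.254×10^7 mm⁴
I = 3.254×10^-5 m⁴
Required critical load P_cr = n·P = 2.7 × 73.2 = 197.6 kN = 1.976×10^5 N
From P_cr = π²EI/(K·L)²:  L = (1/K)·√(π²EI/P_cr) = (1/0.7)·√(π²×1.07×10^11×3.254×10^-5/1.976×10^5)
L = 18.8 m

L_max ≈ 18.8 m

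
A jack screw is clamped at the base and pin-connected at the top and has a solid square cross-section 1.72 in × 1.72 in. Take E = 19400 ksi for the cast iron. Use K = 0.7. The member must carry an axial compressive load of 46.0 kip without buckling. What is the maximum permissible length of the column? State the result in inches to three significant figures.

L_max ≈ 78.7 in

I = a⁴/12 = 1.72⁴/12 = 0.7293 in⁴
At the buckling limit P_cr = P = 4.600×10^4 lb
From P_cr = π²EI/(K·L)²:  L = (1/K)·√(π²EI/P_cr) = (1/0.7)·√(π²×1.94×10^7×0.7293/4.600×10^4)
L = 78.7 in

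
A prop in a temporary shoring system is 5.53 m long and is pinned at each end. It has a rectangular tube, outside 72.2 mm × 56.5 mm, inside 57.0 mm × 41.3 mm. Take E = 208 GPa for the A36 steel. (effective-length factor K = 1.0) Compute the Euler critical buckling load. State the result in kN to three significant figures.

Weak-axis I_min = (h_o·b_o³ − h_i·b_i³)/12 with b_o = 56.5, b_i = 41.30 mm (shorter outer/inner sides).
I_min = (72.2×56.5³ − 57.00×41.30³)/12 = 7.506×10^5 mm⁴
I = 7.506×10^5 mm⁴ = 7.506×10^-7 m⁴
Effective length L_e = K·L = 1 × 5.53 = 5.530 m
P_cr = π²EI / L_e² = π² × 208×10⁹ × 7.506×10^-7 / 5.530² = 5.038×10^4 N

P_cr ≈ 50.4 kN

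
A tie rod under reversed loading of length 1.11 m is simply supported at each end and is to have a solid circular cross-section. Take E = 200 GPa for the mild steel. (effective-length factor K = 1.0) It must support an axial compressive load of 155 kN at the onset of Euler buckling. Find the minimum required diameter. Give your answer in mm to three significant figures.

d ≈ 37.5 mm

L_e = K·L = 1 × 1.11 = 1.110 m
Required I = P_cr·L_e²/(π²E) = 1.550×10^5 × 1.110² / (π² × 2.00×10^11) = 9.675×10^-8 m⁴
I_req = 9.675×10^4 mm⁴
Solid circle: I = πd⁴/64  ⇒  d = (64I/π)^(1/4) = (64×9.675×10^4/π)^(1/4) = 37.5 mm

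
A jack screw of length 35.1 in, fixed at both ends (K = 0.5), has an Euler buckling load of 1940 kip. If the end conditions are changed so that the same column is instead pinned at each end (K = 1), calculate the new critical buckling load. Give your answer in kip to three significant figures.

P_cr ∝ 1/K², so P_cr,new = P_cr,old × (K_old/K_new)² = 1940 × (0.5/1)²
= 1940 × 0.2500 = 485 kip

P_cr ≈ 485 kip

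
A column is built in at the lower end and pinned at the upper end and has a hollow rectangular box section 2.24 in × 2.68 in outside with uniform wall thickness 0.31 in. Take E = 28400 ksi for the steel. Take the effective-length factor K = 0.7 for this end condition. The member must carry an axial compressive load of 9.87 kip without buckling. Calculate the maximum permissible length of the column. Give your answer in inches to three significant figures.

Inner dimensions: h_i = 2.68 − 2×0.31 = 2.060 in, b_i = 2.24 − 2×0.31 = 1.620 in
Weak-axis I_min = (h_o·b_o³ − h_i·b_i³)/12 with b_o = 2.24, b_i = 1.620 in (shorter outer/inner sides).
I_min = (2.68×2.24³ − 2.060×1.620³)/12 = 1.780 in⁴
At the buckling limit P_cr = P = 9.870×10^3 lb
From P_cr = π²EI/(K·L)²:  L = (1/K)·√(π²EI/P_cr) = (1/0.7)·√(π²×2.84×10^7×1.780/9.870×10^3)
L = 321 in

L_max ≈ 321 in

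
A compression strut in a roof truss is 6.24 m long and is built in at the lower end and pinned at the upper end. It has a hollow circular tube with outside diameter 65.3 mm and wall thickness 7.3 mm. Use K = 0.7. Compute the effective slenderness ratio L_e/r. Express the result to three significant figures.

Inner diameter d_i = 65.3 − 2×7.3 = 50.70 mm
I = π(d_o⁴ − d_i⁴)/64 = π(65.3⁴ − 50.70⁴)/64 = 5.682×10^5 mm⁴
A = 1.330×10^3 mm²;  r_min = √(I/A) = √(5.682×10^5/1.330×10^3) = 20.67 mm
L_e = K·L = 0.7 × 6.24 m = 4.368 m = 4368.0 mm
λ = L_e / r_min = 4368.0 / 20.67 = 211

λ ≈ 211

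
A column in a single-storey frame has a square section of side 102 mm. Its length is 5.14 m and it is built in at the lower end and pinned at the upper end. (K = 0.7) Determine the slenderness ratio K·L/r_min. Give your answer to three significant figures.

λ ≈ 122

For a square r = a/√12 = 102/√12 = 29.44 mm
L_e = K·L = 0.7 × 5.14 m = 3.598 m = 3598.0 mm
λ = L_e / r_min = 3598.0 / 29.44 = 122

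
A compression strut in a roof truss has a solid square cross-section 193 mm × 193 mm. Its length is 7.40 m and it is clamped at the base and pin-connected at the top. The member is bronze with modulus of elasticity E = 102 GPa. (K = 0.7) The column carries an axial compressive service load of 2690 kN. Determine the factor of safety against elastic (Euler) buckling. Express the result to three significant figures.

n ≈ 1.61

I = a⁴/12 = 193⁴/12 = 1.156×10^8 mm⁴
I = 1.156×10^8 mm⁴ = 1.156×10^-4 m⁴
Effective length L_e = K·L = 0.7 × 7.40 = 5.180 m
P_cr = π²EI / L_e² = π² × 102×10⁹ × 1.156×10^-4 / 5.180² = 4.338×10^6 N
Factor of safety n = P_cr / P = 4338.0 / 2690 = 1.61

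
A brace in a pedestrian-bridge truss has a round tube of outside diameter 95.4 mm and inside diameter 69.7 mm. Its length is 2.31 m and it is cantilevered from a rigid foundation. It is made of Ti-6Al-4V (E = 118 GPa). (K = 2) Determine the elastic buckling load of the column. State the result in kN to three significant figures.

P_cr ≈ 159 kN

d_o = 95.4 mm, d_i = 69.7 mm
I = π(d_o⁴ − d_i⁴)/64 = π(95.4⁴ − 69.70⁴)/64 = 2.907×10^6 mm⁴
I = 2.907×10^6 mm⁴ = 2.907×10^-6 m⁴
Effective length L_e = K·L = 2 × 2.31 = 4.620 m
P_cr = π²EI / L_e² = π² × 118×10⁹ × 2.907×10^-6 / 4.620² = 1.586×10^5 N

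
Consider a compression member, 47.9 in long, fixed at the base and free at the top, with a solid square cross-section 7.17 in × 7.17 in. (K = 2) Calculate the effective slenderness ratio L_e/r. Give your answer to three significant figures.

For a square r = a/√12 = 7.17/√12 = 2.070 in
L_e = K·L = 2 × 47.9 = 95.80 in
λ = L_e / r_min = 95.800 / 2.070 = 46.3

λ ≈ 46.3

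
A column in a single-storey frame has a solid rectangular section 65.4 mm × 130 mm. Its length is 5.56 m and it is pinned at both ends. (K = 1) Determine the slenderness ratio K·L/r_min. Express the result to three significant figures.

For a rectangle r_min = b/√12 = 65.4/√12 = 18.88 mm
L_e = K·L = 1 × 5.56 m = 5.560 m = 5560.0 mm
λ = L_e / r_min = 5560.0 / 18.88 = 295

λ ≈ 295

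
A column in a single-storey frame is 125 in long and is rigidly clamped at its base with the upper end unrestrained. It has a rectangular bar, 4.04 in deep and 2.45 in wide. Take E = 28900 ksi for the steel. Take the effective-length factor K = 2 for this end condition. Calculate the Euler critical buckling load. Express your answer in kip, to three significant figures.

P_cr ≈ 22.6 kip

Buckling occurs about the weak axis: I_min = h·b³/12 with b = 2.45 in (the shorter side).
I_min = 4.04×2.45³/12 = 4.951 in⁴
Effective length L_e = K·L = 2 × 125 = 250.0 in
P_cr = π²EI / L_e² = π² × 28900×10³ × 4.951 / 250.0² = 2.260×10^4 lb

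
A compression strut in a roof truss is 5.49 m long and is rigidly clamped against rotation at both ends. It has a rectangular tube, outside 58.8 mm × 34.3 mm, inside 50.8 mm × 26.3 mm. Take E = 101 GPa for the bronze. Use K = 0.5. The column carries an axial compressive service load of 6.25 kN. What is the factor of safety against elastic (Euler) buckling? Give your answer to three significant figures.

n ≈ 2.56

Weak-axis I_min = (h_o·b_o³ − h_i·b_i³)/12 with b_o = 34.3, b_i = 26.30 mm (shorter outer/inner sides).
I_min = (58.8×34.3³ − 50.80×26.30³)/12 = 1.207×10^5 mm⁴
I = 1.207×10^5 mm⁴ = 1.207×10^-7 m⁴
Effective length L_e = K·L = 0.5 × 5.49 = 2.745 m
P_cr = π²EI / L_e² = π² × 101×10⁹ × 1.207×10^-7 / 2.745² = 1.597×10^4 N
Factor of safety n = P_cr / P = 15.971 / 6.25 = 2.56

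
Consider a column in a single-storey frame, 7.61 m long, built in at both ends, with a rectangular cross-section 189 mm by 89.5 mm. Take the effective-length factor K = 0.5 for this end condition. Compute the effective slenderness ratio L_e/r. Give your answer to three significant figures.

λ ≈ 147

Buckling occurs about the weak axis: I_min = h·b³/12 with b = 89.5 mm (the shorter side).
I_min = 189×89.5³/12 = 1.129×10^7 mm⁴
A = 1.692×10^4 mm²;  r_min = √(I/A) = √(1.129×10^7/1.692×10^4) = 25.84 mm
L_e = K·L = 0.5 × 7.61 m = 3.805 m = 3805.0 mm
λ = L_e / r_min = 3805.0 / 25.84 = 147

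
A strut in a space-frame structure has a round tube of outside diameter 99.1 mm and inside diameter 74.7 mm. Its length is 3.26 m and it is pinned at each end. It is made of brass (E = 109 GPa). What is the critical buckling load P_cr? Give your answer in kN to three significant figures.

d_o = 99.1 mm, d_i = 74.7 mm
I = π(d_o⁴ − d_i⁴)/64 = π(99.1⁴ − 74.70⁴)/64 = 3.206×10^6 mm⁴
I = 3.206×10^6 mm⁴ = 3.206×10^-6 m⁴
Effective length L_e = K·L = 1 × 3.26 = 3.260 m
P_cr = π²EI / L_e² = π² × 109×10⁹ × 3.206×10^-6 / 3.260² = 3.245×10^5 N

P_cr ≈ 325 kN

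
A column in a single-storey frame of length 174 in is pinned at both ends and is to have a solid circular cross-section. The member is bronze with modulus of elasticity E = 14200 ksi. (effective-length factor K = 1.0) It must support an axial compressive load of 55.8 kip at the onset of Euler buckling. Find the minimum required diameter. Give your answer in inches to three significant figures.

d ≈ 3.96 in

L_e = K·L = 1 × 174 = 174.0 in
Required I = P_cr·L_e²/(π²E) = 5.580×10^4 × 174.0² / (π² × 1.42×10^7) = 12.05 in⁴
Solid circle: I = πd⁴/64  ⇒  d = (64I/π)^(1/4) = (64×12.05/π)^(1/4) = 3.96 in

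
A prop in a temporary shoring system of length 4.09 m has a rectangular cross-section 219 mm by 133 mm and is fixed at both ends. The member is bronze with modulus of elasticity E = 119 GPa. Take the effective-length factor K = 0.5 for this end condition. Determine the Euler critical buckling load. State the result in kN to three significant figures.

Buckling occurs about the weak axis: I_min = h·b³/12 with b = 133 mm (the shorter side).
I_min = 219×133³/12 = 4.294×10^7 mm⁴
I = 4.294×10^7 mm⁴ = 4.294×10^-5 m⁴
Effective length L_e = K·L = 0.5 × 4.09 = 2.045 m
P_cr = π²EI / L_e² = π² × 119×10⁹ × 4.294×10^-5 / 2.045² = 1.206×10^7 N

P_cr ≈ 12100 kN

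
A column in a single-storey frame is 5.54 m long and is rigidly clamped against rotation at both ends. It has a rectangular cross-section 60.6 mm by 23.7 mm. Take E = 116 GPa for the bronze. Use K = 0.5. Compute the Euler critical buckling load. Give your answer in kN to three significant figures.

Buckling occurs about the weak axis: I_min = h·b³/12 with b = 23.7 mm (the shorter side).
I_min = 60.6×23.7³/12 = 6.723×10^4 mm⁴
I = 6.723×10^4 mm⁴ = 6.723×10^-8 m⁴
Effective length L_e = K·L = 0.5 × 5.54 = 2.770 m
P_cr = π²EI / L_e² = π² × 116×10⁹ × 6.723×10^-8 / 2.770² = 1.003×10^4 N

P_cr ≈ 10.0 kN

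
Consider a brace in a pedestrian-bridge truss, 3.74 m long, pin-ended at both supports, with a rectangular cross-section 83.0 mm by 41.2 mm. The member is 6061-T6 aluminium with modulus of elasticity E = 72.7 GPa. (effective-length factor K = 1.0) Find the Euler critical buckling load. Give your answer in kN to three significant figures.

P_cr ≈ 24.8 kN

Buckling occurs about the weak axis: I_min = h·b³/12 with b = 41.2 mm (the shorter side).
I_min = 83.0×41.2³/12 = 4.837×10^5 mm⁴
I = 4.837×10^5 mm⁴ = 4.837×10^-7 m⁴
Effective length L_e = K·L = 1 × 3.74 = 3.740 m
P_cr = π²EI / L_e² = π² × 72.7×10⁹ × 4.837×10^-7 / 3.740² = 2.481×10^4 N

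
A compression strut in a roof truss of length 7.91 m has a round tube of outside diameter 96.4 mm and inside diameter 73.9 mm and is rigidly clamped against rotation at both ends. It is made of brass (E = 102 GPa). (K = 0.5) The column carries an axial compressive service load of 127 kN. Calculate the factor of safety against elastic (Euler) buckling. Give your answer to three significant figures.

n ≈ 1.41

d_o = 96.4 mm, d_i = 73.9 mm
I = π(d_o⁴ − d_i⁴)/64 = π(96.4⁴ − 73.90⁴)/64 = 2.775×10^6 mm⁴
I = 2.775×10^6 mm⁴ = 2.775×10^-6 m⁴
Effective length L_e = K·L = 0.5 × 7.91 = 3.955 m
P_cr = π²EI / L_e² = π² × 102×10⁹ × 2.775×10^-6 / 3.955² = 1.786×10^5 N
Factor of safety n = P_cr / P = 178.60 / 127 = 1.41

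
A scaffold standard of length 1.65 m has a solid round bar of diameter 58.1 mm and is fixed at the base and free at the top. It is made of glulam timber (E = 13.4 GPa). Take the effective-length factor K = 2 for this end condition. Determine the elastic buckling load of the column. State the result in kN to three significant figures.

P_cr ≈ 6.79 kN

I = πd⁴/64 = π×58.1⁴/64 = 5.593×10^5 mm⁴
I = 5.593×10^5 mm⁴ = 5.593×10^-7 m⁴
Effective length L_e = K·L = 2 × 1.65 = 3.300 m
P_cr = π²EI / L_e² = π² × 13.4×10⁹ × 5.593×10^-7 / 3.300² = 6.793×10^3 N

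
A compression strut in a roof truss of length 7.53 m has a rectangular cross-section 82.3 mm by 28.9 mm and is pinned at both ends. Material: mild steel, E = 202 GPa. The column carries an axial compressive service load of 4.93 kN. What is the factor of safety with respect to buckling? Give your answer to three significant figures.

Buckling occurs about the weak axis: I_min = h·b³/12 with b = 28.9 mm (the shorter side).
I_min = 82.3×28.9³/12 = 1.655×10^5 mm⁴
I = 1.655×10^5 mm⁴ = 1.655×10^-7 m⁴
Effective length L_e = K·L = 1 × 7.53 = 7.530 m
P_cr = π²EI / L_e² = π² × 202×10⁹ × 1.655×10^-7 / 7.530² = 5.821×10^3 N
Factor of safety n = P_cr / P = 5.8207 / 4.93 = 1.18

n ≈ 1.18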